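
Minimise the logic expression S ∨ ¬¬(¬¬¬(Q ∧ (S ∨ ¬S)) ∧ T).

S ∨ ¬Q ∧ T

S ∨ ¬¬(¬¬¬(Q ∧ (S ∨ ¬S)) ∧ T)
= S ∨ ¬¬(¬¬¬Q ∧ T)   — complement / identity
= S ∨ ¬¬¬Q ∧ T   — double negation
= S ∨ ¬Q ∧ T   — double negation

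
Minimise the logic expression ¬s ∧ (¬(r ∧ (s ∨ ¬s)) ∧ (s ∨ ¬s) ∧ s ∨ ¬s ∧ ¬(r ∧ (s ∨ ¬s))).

¬s ∧ (¬(r ∧ (s ∨ ¬s)) ∧ (s ∨ ¬s) ∧ s ∨ ¬s ∧ ¬(r ∧ (s ∨ ¬s)))
= ¬s ∧ (¬(r ∧ (s ∨ ¬s)) ∧ s ∨ ¬s ∧ ¬(r ∧ (s ∨ ¬s)))
= ¬s ∧ ¬(r ∧ (s ∨ ¬s))
= ¬s ∧ ¬r

¬s ∧ ¬r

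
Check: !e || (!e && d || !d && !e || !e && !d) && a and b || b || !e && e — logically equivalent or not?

No

E1: !e || (!e && d || !d && !e || !e && !d) && a
    = !e || (!e || !e && !d) && a   — distribution
    = !e || !e && a   — absorption
    = !e   — absorption
E2: b || b || !e && e
    = b || b   — complement / identity
    = b   — idempotence
These differ: at a=0, b=0, d=0, e=0, E1 = 1 but E2 = 0.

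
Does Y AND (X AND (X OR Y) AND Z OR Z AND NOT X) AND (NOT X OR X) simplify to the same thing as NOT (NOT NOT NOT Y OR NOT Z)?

Yes

E1: Y AND (X AND (X OR Y) AND Z OR Z AND NOT X) AND (NOT X OR X)
    = Y AND (X AND Z OR Z AND NOT X) AND (NOT X OR X)
    = Y AND Z AND (NOT X OR X)
    = Y AND Z
E2: NOT (NOT NOT NOT Y OR NOT Z)
    = NOT (NOT Y OR NOT Z)
    = Y AND Z
Both reduce to Y AND Z, so they are equivalent.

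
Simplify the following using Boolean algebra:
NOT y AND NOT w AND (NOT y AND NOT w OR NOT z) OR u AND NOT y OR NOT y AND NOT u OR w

NOT y OR w

NOT y AND NOT w AND (NOT y AND NOT w OR NOT z) OR u AND NOT y OR NOT y AND NOT u OR w
= NOT y AND NOT w OR u AND NOT y OR NOT y AND NOT u OR w
= NOT y AND NOT w OR NOT y OR w
= NOT y OR w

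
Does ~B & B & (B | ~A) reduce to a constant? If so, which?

~B & B & (B | ~A)
= ~B & B
= 0

yes, False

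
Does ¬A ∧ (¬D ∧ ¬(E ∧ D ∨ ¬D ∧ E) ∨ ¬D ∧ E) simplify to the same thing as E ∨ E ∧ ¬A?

E1: ¬A ∧ (¬D ∧ ¬(E ∧ D ∨ ¬D ∧ E) ∨ ¬D ∧ E)
    = ¬A ∧ (¬D ∧ ¬E ∨ ¬D ∧ E)   [distribution]
    = ¬A ∧ ¬D   [distribution]
E2: E ∨ E ∧ ¬A
    = E   [absorption]
These differ: at A=1, D=0, E=1, E1 = 0 but E2 = 1.

No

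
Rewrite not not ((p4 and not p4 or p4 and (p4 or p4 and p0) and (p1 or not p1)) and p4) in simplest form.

p4

not not ((p4 and not p4 or p4 and (p4 or p4 and p0) and (p1 or not p1)) and p4)
= not not ((p4 and not p4 or p4 and p4 and (p1 or not p1)) and p4)   (absorption)
= not not ((p4 and not p4 or p4 and p4) and p4)   (complement / identity)
= not not (p4 and p4)   (distribution)
= p4 and p4   (double negation)
= p4   (idempotence)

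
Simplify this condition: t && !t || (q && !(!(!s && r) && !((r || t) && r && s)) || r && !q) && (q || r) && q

t && !t || (q && !(!(!s && r) && !((r || t) && r && s)) || r && !q) && (q || r) && q
= t && !t || (q && !(!(!s && r) && !(r && s)) || r && !q) && (q || r) && q   [absorption]
= t && !t || (q && (!s && r || r && s) || r && !q) && (q || r) && q   [De Morgan]
= t && !t || (q && (!s && r || r && s) || r && !q) && q   [absorption]
= t && !t || (q && r || r && !q) && q   [distribution]
= t && !t || r && q   [distribution]
= r && q   [complement / identity]

r && q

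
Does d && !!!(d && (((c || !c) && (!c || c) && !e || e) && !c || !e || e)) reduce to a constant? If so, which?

d && !!!(d && (((c || !c) && (!c || c) && !e || e) && !c || !e || e))
= d && !(d && (((c || !c) && (!c || c) && !e || e) && !c || !e || e))   (double negation)
= d && !(d && (((!c || c) && !e || e) && !c || !e || e))   (complement / identity)
= d && !(d && ((!e || e) && !c || !e || e))   (complement / identity)
= d && !(d && (!e || e))   (absorption)
= d && !d   (complement / identity)
= false   (complement)

yes, False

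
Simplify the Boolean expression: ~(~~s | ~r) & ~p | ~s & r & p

~(~~s | ~r) & ~p | ~s & r & p
= ~s & r & ~p | ~s & r & p   [De Morgan]
= ~s & r   [distribution]

~s & r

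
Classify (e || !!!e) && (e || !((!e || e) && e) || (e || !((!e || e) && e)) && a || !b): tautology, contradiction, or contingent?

(e || !!!e) && (e || !((!e || e) && e) || (e || !((!e || e) && e)) && a || !b)
= (e || !!!e) && (e || !((!e || e) && e) || !b)
= (e || !e) && (e || !((!e || e) && e) || !b)
= (e || !e) && (e || !e || !b)
= e || !e
= true

tautology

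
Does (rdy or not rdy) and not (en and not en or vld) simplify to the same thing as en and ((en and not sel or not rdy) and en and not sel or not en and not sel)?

No

E1: (rdy or not rdy) and not (en and not en or vld)
    = (rdy or not rdy) and not vld   (complement / identity)
    = not vld   (complement / identity)
E2: en and ((en and not sel or not rdy) and en and not sel or not en and not sel)
    = en and (en and not sel or not en and not sel)   (absorption)
    = en and not sel   (distribution)
These differ: at en=0, rdy=0, sel=0, vld=0, E1 = 1 but E2 = 0.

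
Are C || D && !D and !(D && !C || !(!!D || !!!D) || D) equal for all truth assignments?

E1: C || D && !D
    = C   — complement / identity
E2: !(D && !C || !(!!D || !!!D) || D)
    = !(D && !C || !(!!D || !D) || D)   — double negation
    = !(D && !C || !D && D || D)   — De Morgan
    = !(D && !C || D)   — complement / identity
    = !D   — absorption
These differ: at C=0, D=0, E1 = 0 but E2 = 1.

No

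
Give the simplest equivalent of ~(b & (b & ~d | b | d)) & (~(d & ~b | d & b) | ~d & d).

~(b & (b & ~d | b | d)) & (~(d & ~b | d & b) | ~d & d)
= ~(b & (b | d)) & (~(d & ~b | d & b) | ~d & d)   — absorption
= ~(b & (b | d)) & ~(d & ~b | d & b)   — complement / identity
= ~b & ~(d & ~b | d & b)   — absorption
= ~b & ~d   — distribution

~b & ~d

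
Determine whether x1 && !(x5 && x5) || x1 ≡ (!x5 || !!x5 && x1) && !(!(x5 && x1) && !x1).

E1: x1 && !(x5 && x5) || x1
    = x1 && !x5 || x1   — idempotence
    = x1   — absorption
E2: (!x5 || !!x5 && x1) && !(!(x5 && x1) && !x1)
    = (!x5 || x5 && x1) && !(!(x5 && x1) && !x1)   — double negation
    = (!x5 || x5 && x1) && (x5 && x1 || x1)   — De Morgan
    = !x5 && x1 || x5 && x1   — distribution
    = x1   — distribution
Both reduce to x1, so they are equivalent.

Yes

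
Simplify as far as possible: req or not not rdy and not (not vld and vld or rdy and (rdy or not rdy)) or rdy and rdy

req or not not rdy and not (not vld and vld or rdy and (rdy or not rdy)) or rdy and rdy
= req or not not rdy and not (not vld and vld or rdy) or rdy and rdy
= req or not not rdy and not rdy or rdy and rdy
= req or rdy and not rdy or rdy and rdy
= req or rdy

req or rdy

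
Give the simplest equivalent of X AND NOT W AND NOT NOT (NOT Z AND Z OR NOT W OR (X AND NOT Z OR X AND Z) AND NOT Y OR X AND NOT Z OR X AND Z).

X AND NOT W AND NOT NOT (NOT Z AND Z OR NOT W OR (X AND NOT Z OR X AND Z) AND NOT Y OR X AND NOT Z OR X AND Z)
= X AND NOT W AND NOT NOT (NOT Z AND Z OR NOT W OR X AND NOT Z OR X AND Z)
= X AND NOT W AND NOT NOT (NOT Z AND Z OR NOT W OR X)
= X AND NOT W AND NOT NOT (NOT W OR X)
= X AND NOT W AND (NOT W OR X)
= X AND NOT W

X AND NOT W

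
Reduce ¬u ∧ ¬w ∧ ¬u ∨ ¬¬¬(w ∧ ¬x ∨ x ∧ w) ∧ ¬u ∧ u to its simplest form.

¬w ∧ ¬u

¬u ∧ ¬w ∧ ¬u ∨ ¬¬¬(w ∧ ¬x ∨ x ∧ w) ∧ ¬u ∧ u
= ¬u ∧ ¬w ∧ ¬u ∨ ¬¬¬w ∧ ¬u ∧ u   — distribution
= ¬u ∧ ¬w ∧ ¬u ∨ ¬w ∧ ¬u ∧ u   — double negation
= ¬w ∧ ¬u   — distribution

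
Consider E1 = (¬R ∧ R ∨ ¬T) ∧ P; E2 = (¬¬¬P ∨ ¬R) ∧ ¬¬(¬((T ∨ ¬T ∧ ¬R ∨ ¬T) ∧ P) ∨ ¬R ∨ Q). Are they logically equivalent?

E1: (¬R ∧ R ∨ ¬T) ∧ P
    = ¬T ∧ P   (complement / identity)
E2: (¬¬¬P ∨ ¬R) ∧ ¬¬(¬((T ∨ ¬T ∧ ¬R ∨ ¬T) ∧ P) ∨ ¬R ∨ Q)
    = (¬¬¬P ∨ ¬R) ∧ (¬((T ∨ ¬T ∧ ¬R ∨ ¬T) ∧ P) ∨ ¬R ∨ Q)   (double negation)
    = (¬¬¬P ∨ ¬R) ∧ (¬((T ∨ ¬T) ∧ P) ∨ ¬R ∨ Q)   (absorption)
    = (¬P ∨ ¬R) ∧ (¬((T ∨ ¬T) ∧ P) ∨ ¬R ∨ Q)   (double negation)
    = (¬P ∨ ¬R) ∧ (¬P ∨ ¬R ∨ Q)   (complement / identity)
    = ¬P ∨ ¬R   (absorption)
These differ: at P=0, Q=1, R=0, T=1, E1 = 0 but E2 = 1.

No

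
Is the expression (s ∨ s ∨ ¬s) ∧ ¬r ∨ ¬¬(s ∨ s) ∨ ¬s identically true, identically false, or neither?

(s ∨ s ∨ ¬s) ∧ ¬r ∨ ¬¬(s ∨ s) ∨ ¬s
= (s ∨ s ∨ ¬s) ∧ ¬r ∨ s ∨ s ∨ ¬s   [double negation]
= s ∨ s ∨ ¬s   [absorption]
= s ∨ ¬s   [idempotence]
= True   [complement]

identically true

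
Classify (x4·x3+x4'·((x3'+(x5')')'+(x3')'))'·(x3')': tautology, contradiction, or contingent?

contradiction

(x4·x3+x4'·((x3'+(x5')')'+(x3')'))'·(x3')'
= (x4·x3+x4'·((x3'+(x5')')'+(x3')'))'·x3   [double negation]
= (x4·x3+x4'·((x3'+(x5')')'+x3))'·x3   [double negation]
= (x4·x3+x4'·(x3·x5'+x3))'·x3   [De Morgan]
= (x4·x3+x4'·x3)'·x3   [absorption]
= x3'·x3   [distribution]
= 0   [complement]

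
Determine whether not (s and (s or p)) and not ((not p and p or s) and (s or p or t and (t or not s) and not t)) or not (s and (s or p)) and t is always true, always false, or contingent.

not (s and (s or p)) and not ((not p and p or s) and (s or p or t and (t or not s) and not t)) or not (s and (s or p)) and t
= not (s and (s or p)) and not (s and (s or p or t and (t or not s) and not t)) or not (s and (s or p)) and t   (complement / identity)
= (not (s and (s or p or t and (t or not s) and not t)) or t) and not (s and (s or p))   (distribution)
= (not (s and (s or p or t and not t)) or t) and not (s and (s or p))   (absorption)
= (not (s and (s or p)) or t) and not (s and (s or p))   (complement / identity)
= not (s and (s or p))   (absorption)
= not s   (absorption)
This depends on s, so it is not a constant.

contingent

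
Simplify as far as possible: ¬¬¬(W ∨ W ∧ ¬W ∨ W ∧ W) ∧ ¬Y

¬W ∧ ¬Y

¬¬¬(W ∨ W ∧ ¬W ∨ W ∧ W) ∧ ¬Y
= ¬¬¬(W ∨ W) ∧ ¬Y   — distribution
= ¬(W ∨ W) ∧ ¬Y   — double negation
= ¬W ∧ ¬Y   — idempotence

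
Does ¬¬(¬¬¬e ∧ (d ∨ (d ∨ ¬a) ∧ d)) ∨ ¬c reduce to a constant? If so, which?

¬¬(¬¬¬e ∧ (d ∨ (d ∨ ¬a) ∧ d)) ∨ ¬c
= ¬¬¬e ∧ (d ∨ (d ∨ ¬a) ∧ d) ∨ ¬c   [double negation]
= ¬¬¬e ∧ (d ∨ d) ∨ ¬c   [absorption]
= ¬e ∧ (d ∨ d) ∨ ¬c   [double negation]
= ¬e ∧ d ∨ ¬c   [idempotence]
This depends on c, d, e, so it is not a constant.

no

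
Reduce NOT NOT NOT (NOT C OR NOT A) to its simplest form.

C AND A

NOT NOT NOT (NOT C OR NOT A)
= NOT NOT (C AND A)   (De Morgan)
= C AND A   (double negation)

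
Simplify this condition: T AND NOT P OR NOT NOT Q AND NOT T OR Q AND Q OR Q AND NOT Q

T AND NOT P OR Q

T AND NOT P OR NOT NOT Q AND NOT T OR Q AND Q OR Q AND NOT Q
= T AND NOT P OR NOT NOT Q AND NOT T OR Q
= T AND NOT P OR Q AND NOT T OR Q
= T AND NOT P OR Q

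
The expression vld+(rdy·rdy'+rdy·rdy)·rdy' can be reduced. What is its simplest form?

vld+(rdy·rdy'+rdy·rdy)·rdy'
= vld+rdy·rdy'
= vld

vld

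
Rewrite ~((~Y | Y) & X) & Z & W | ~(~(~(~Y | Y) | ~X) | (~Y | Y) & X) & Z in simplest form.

~X & Z

~((~Y | Y) & X) & Z & W | ~(~(~(~Y | Y) | ~X) | (~Y | Y) & X) & Z
= ~((~Y | Y) & X) & Z & W | ~((~Y | Y) & X | (~Y | Y) & X) & Z
= ~((~Y | Y) & X) & Z & W | ~((~Y | Y) & X) & Z
= ~((~Y | Y) & X) & Z
= ~X & Z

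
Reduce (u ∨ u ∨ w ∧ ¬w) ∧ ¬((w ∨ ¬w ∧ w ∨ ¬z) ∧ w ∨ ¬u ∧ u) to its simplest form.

(u ∨ u ∨ w ∧ ¬w) ∧ ¬((w ∨ ¬w ∧ w ∨ ¬z) ∧ w ∨ ¬u ∧ u)
= (u ∨ u ∨ w ∧ ¬w) ∧ ¬((w ∨ ¬z) ∧ w ∨ ¬u ∧ u)   (complement / identity)
= (u ∨ u) ∧ ¬((w ∨ ¬z) ∧ w ∨ ¬u ∧ u)   (complement / identity)
= (u ∨ u) ∧ ¬((w ∨ ¬z) ∧ w)   (complement / identity)
= u ∧ ¬((w ∨ ¬z) ∧ w)   (idempotence)
= u ∧ ¬w   (absorption)

u ∧ ¬w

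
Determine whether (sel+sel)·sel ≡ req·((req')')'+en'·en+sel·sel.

Yes

E1: (sel+sel)·sel
    = sel·sel   [idempotence]
    = sel   [idempotence]
E2: req·((req')')'+en'·en+sel·sel
    = req·((req')')'+sel·sel   [complement / identity]
    = req·((req')')'+sel   [idempotence]
    = req·req'+sel   [double negation]
    = sel   [complement / identity]
Both reduce to sel, so they are equivalent.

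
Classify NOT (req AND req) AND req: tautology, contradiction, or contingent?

contradiction

NOT (req AND req) AND req
= NOT req AND req   (idempotence)
= FALSE   (complement)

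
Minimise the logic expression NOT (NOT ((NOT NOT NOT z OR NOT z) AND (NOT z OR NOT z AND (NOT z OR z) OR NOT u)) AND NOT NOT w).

NOT z OR NOT w

NOT (NOT ((NOT NOT NOT z OR NOT z) AND (NOT z OR NOT z AND (NOT z OR z) OR NOT u)) AND NOT NOT w)
= NOT (NOT ((NOT z OR NOT z) AND (NOT z OR NOT z AND (NOT z OR z) OR NOT u)) AND NOT NOT w)   [double negation]
= NOT (NOT ((NOT z OR NOT z) AND (NOT z OR NOT z OR NOT u)) AND NOT NOT w)   [complement / identity]
= NOT (NOT (NOT z OR NOT z) AND NOT NOT w)   [absorption]
= NOT (NOT NOT z AND NOT NOT w)   [idempotence]
= NOT z OR NOT w   [De Morgan]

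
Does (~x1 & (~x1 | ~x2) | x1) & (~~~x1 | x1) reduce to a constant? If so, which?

yes, True

(~x1 & (~x1 | ~x2) | x1) & (~~~x1 | x1)
= (~x1 | x1) & (~~~x1 | x1)   — absorption
= (~x1 | x1) & (~x1 | x1)   — double negation
= ~x1 | x1   — idempotence
= 1   — complement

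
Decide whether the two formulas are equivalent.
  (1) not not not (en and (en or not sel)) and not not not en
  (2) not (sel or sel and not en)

E1: not not not (en and (en or not sel)) and not not not en
    = not not not en and not not not en   [absorption]
    = not not not en   [idempotence]
    = not en   [double negation]
E2: not (sel or sel and not en)
    = not sel   [absorption]
These differ: at en=0, sel=1, E1 = 1 but E2 = 0.

No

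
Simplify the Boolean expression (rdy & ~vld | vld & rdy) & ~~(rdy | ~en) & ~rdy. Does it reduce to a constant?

(rdy & ~vld | vld & rdy) & ~~(rdy | ~en) & ~rdy
= (rdy & ~vld | vld & rdy) & (rdy | ~en) & ~rdy   [double negation]
= rdy & (rdy | ~en) & ~rdy   [distribution]
= rdy & ~rdy   [absorption]
= 0   [complement]

0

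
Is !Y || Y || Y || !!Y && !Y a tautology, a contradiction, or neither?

tautology

!Y || Y || Y || !!Y && !Y
= !Y || Y || Y || Y && !Y   — double negation
= !Y || Y || Y && !Y   — idempotence
= !Y || Y   — complement / identity
= true   — complement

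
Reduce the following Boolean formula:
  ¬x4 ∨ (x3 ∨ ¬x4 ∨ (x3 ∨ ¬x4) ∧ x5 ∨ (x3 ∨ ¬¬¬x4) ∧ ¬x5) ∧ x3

¬x4 ∨ (x3 ∨ ¬x4 ∨ (x3 ∨ ¬x4) ∧ x5 ∨ (x3 ∨ ¬¬¬x4) ∧ ¬x5) ∧ x3
= ¬x4 ∨ (x3 ∨ ¬x4 ∨ (x3 ∨ ¬x4) ∧ x5 ∨ (x3 ∨ ¬x4) ∧ ¬x5) ∧ x3   [double negation]
= ¬x4 ∨ (x3 ∨ ¬x4 ∨ x3 ∨ ¬x4) ∧ x3   [distribution]
= ¬x4 ∨ (x3 ∨ ¬x4) ∧ x3   [idempotence]
= ¬x4 ∨ x3   [absorption]

¬x4 ∨ x3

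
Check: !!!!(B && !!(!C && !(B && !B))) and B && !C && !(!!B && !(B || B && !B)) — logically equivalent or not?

E1: !!!!(B && !!(!C && !(B && !B)))
    = !!!!(B && !(C || B && !B))
    = !!!!(B && !C)
    = !!(B && !C)
    = B && !C
E2: B && !C && !(!!B && !(B || B && !B))
    = B && !C && (!B || B || B && !B)
    = B && !C && (!B || B)
    = B && !C
Both reduce to B && !C, so they are equivalent.

Yes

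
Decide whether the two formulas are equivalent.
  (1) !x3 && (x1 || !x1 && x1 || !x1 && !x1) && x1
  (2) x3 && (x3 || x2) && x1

E1: !x3 && (x1 || !x1 && x1 || !x1 && !x1) && x1
    = !x3 && (x1 || !x1) && x1   [distribution]
    = !x3 && x1   [complement / identity]
E2: x3 && (x3 || x2) && x1
    = x3 && x1   [absorption]
These differ: at x1=1, x2=1, x3=1, E1 = 0 but E2 = 1.

No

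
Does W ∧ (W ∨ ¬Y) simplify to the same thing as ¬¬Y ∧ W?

E1: W ∧ (W ∨ ¬Y)
    = W
E2: ¬¬Y ∧ W
    = Y ∧ W
These differ: at W=1, Y=0, E1 = 1 but E2 = 0.

No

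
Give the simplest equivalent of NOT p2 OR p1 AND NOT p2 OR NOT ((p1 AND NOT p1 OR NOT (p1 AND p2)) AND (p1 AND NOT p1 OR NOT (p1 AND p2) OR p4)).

NOT p2 OR p1 AND NOT p2 OR NOT ((p1 AND NOT p1 OR NOT (p1 AND p2)) AND (p1 AND NOT p1 OR NOT (p1 AND p2) OR p4))
= NOT p2 OR p1 AND NOT p2 OR NOT (p1 AND NOT p1 OR NOT (p1 AND p2))
= NOT p2 OR p1 AND NOT p2 OR NOT NOT (p1 AND p2)
= NOT p2 OR p1 AND NOT p2 OR p1 AND p2
= NOT p2 OR p1

NOT p2 OR p1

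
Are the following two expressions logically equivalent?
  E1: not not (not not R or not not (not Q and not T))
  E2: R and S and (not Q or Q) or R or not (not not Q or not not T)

Yes

E1: not not (not not R or not not (not Q and not T))
    = not (not R and not (not Q and not T))   — De Morgan
    = R or not Q and not T   — De Morgan
E2: R and S and (not Q or Q) or R or not (not not Q or not not T)
    = R and S or R or not (not not Q or not not T)   — complement / identity
    = R or not (not not Q or not not T)   — absorption
    = R or not Q and not T   — De Morgan
Both reduce to R or not Q and not T, so they are equivalent.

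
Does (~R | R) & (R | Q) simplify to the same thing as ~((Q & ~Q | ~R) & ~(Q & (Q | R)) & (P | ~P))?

Yes

E1: (~R | R) & (R | Q)
    = R | Q
E2: ~((Q & ~Q | ~R) & ~(Q & (Q | R)) & (P | ~P))
    = ~((Q & ~Q | ~R) & ~(Q & (Q | R)))
    = ~(~R & ~(Q & (Q | R)))
    = ~(~R & ~Q)
    = R | Q
Both reduce to R | Q, so they are equivalent.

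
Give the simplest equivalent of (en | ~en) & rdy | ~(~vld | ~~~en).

(en | ~en) & rdy | ~(~vld | ~~~en)
= (en | ~en) & rdy | ~(~vld | ~en)
= (en | ~en) & rdy | vld & en
= rdy | vld & en

rdy | vld & en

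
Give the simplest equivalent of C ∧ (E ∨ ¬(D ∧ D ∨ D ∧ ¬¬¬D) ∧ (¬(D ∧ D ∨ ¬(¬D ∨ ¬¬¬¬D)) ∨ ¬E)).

C ∧ (E ∨ ¬D)

C ∧ (E ∨ ¬(D ∧ D ∨ D ∧ ¬¬¬D) ∧ (¬(D ∧ D ∨ ¬(¬D ∨ ¬¬¬¬D)) ∨ ¬E))
= C ∧ (E ∨ ¬(D ∧ D ∨ D ∧ ¬¬¬D) ∧ (¬(D ∧ D ∨ D ∧ ¬¬¬D) ∨ ¬E))   (De Morgan)
= C ∧ (E ∨ ¬(D ∧ D ∨ D ∧ ¬¬¬D))   (absorption)
= C ∧ (E ∨ ¬(D ∧ D ∨ D ∧ ¬D))   (double negation)
= C ∧ (E ∨ ¬D)   (distribution)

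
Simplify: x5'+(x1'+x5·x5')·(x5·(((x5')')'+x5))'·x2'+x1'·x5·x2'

x5'+(x1'+x5·x5')·(x5·(((x5')')'+x5))'·x2'+x1'·x5·x2'
= x5'+(x1'+x5·x5')·(x5·(x5'+x5))'·x2'+x1'·x5·x2'   [double negation]
= x5'+x1'·(x5·(x5'+x5))'·x2'+x1'·x5·x2'   [complement / identity]
= x5'+x1'·x5'·x2'+x1'·x5·x2'   [complement / identity]
= x5'+(x1'·x5'+x1'·x5)·x2'   [distribution]
= x5'+x1'·x2'   [distribution]

x5'+x1'·x2'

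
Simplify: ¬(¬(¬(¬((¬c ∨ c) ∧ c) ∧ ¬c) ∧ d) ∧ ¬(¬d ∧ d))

¬(¬(¬(¬((¬c ∨ c) ∧ c) ∧ ¬c) ∧ d) ∧ ¬(¬d ∧ d))
= ¬(¬(((¬c ∨ c) ∧ c ∨ c) ∧ d) ∧ ¬(¬d ∧ d))   [De Morgan]
= ¬(¬((c ∨ c) ∧ d) ∧ ¬(¬d ∧ d))   [complement / identity]
= ¬(¬(c ∧ d) ∧ ¬(¬d ∧ d))   [idempotence]
= c ∧ d ∨ ¬d ∧ d   [De Morgan]
= c ∧ d   [complement / identity]

c ∧ d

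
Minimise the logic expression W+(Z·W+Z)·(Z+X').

W+Z

W+(Z·W+Z)·(Z+X')
= W+Z·(Z+X')   (absorption)
= W+Z   (absorption)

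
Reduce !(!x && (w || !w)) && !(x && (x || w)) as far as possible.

!(!x && (w || !w)) && !(x && (x || w))
= !!x && !(x && (x || w))   (complement / identity)
= x && !(x && (x || w))   (double negation)
= x && !x   (absorption)
= false   (complement)

false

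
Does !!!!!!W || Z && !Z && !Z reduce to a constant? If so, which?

!!!!!!W || Z && !Z && !Z
= !!!!W || Z && !Z && !Z   [double negation]
= !!W || Z && !Z && !Z   [double negation]
= !!W || Z && !Z   [idempotence]
= !!W   [complement / identity]
= W   [double negation]
This depends on W, so it is not a constant.

no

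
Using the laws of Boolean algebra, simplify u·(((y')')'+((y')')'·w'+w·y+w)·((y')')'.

u·(((y')')'+((y')')'·w'+w·y+w)·((y')')'
= u·(((y')')'+w·y+w)·((y')')'   — absorption
= u·(((y')')'+w)·((y')')'   — absorption
= u·((y')')'   — absorption
= u·y'   — double negation

u·y'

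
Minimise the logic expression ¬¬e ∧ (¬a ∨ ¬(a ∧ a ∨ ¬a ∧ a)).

¬¬e ∧ (¬a ∨ ¬(a ∧ a ∨ ¬a ∧ a))
= ¬¬e ∧ (¬a ∨ ¬a)   — distribution
= ¬¬e ∧ ¬a   — idempotence
= e ∧ ¬a   — double negation

e ∧ ¬a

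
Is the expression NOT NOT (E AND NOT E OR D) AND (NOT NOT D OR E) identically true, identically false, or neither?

neither

NOT NOT (E AND NOT E OR D) AND (NOT NOT D OR E)
= NOT NOT (E AND NOT E OR D) AND (D OR E)   (double negation)
= NOT NOT D AND (D OR E)   (complement / identity)
= D AND (D OR E)   (double negation)
= D   (absorption)
This depends on D, so it is not a constant.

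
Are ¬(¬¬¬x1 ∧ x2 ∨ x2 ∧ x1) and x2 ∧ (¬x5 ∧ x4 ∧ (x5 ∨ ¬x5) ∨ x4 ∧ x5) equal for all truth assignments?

No

E1: ¬(¬¬¬x1 ∧ x2 ∨ x2 ∧ x1)
    = ¬(¬x1 ∧ x2 ∨ x2 ∧ x1)   (double negation)
    = ¬x2   (distribution)
E2: x2 ∧ (¬x5 ∧ x4 ∧ (x5 ∨ ¬x5) ∨ x4 ∧ x5)
    = x2 ∧ (¬x5 ∧ x4 ∨ x4 ∧ x5)   (complement / identity)
    = x2 ∧ x4   (distribution)
These differ: at x1=0, x2=0, x4=0, x5=0, E1 = 1 but E2 = 0.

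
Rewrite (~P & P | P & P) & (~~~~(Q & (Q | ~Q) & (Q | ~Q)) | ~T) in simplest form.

P & (Q | ~T)

(~P & P | P & P) & (~~~~(Q & (Q | ~Q) & (Q | ~Q)) | ~T)
= P & (~~~~(Q & (Q | ~Q) & (Q | ~Q)) | ~T)
= P & (~~~~(Q & (Q | ~Q)) | ~T)
= P & (~~(Q & (Q | ~Q)) | ~T)
= P & (~~Q | ~T)
= P & (Q | ~T)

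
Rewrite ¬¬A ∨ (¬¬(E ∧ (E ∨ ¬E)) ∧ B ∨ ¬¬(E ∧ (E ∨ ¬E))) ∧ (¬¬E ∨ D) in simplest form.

¬¬A ∨ (¬¬(E ∧ (E ∨ ¬E)) ∧ B ∨ ¬¬(E ∧ (E ∨ ¬E))) ∧ (¬¬E ∨ D)
= ¬¬A ∨ ¬¬(E ∧ (E ∨ ¬E)) ∧ (¬¬E ∨ D)   [absorption]
= A ∨ ¬¬(E ∧ (E ∨ ¬E)) ∧ (¬¬E ∨ D)   [double negation]
= A ∨ ¬¬E ∧ (¬¬E ∨ D)   [complement / identity]
= A ∨ ¬¬E   [absorption]
= A ∨ E   [double negation]

A ∨ E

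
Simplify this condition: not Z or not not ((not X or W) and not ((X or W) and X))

not Z or not not ((not X or W) and not ((X or W) and X))
= not Z or not not ((not X or W) and not X)
= not Z or not not not X
= not Z or not X

not Z or not X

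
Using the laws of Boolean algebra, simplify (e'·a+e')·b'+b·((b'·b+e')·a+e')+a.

(e'·a+e')·b'+b·((b'·b+e')·a+e')+a
= (e'·a+e')·b'+b·(e'·a+e')+a
= e'·a+e'+a
= e'+a

e'+a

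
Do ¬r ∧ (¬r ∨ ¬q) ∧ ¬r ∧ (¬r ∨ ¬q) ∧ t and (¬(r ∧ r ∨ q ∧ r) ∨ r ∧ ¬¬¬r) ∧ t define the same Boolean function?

Yes

E1: ¬r ∧ (¬r ∨ ¬q) ∧ ¬r ∧ (¬r ∨ ¬q) ∧ t
    = ¬r ∧ (¬r ∨ ¬q) ∧ t
    = ¬r ∧ t
E2: (¬(r ∧ r ∨ q ∧ r) ∨ r ∧ ¬¬¬r) ∧ t
    = (¬(r ∧ r ∨ q ∧ r) ∨ r ∧ ¬r) ∧ t
    = ¬(r ∧ r ∨ q ∧ r) ∧ t
    = ¬(r ∧ (r ∨ q)) ∧ t
    = ¬r ∧ t
Both reduce to ¬r ∧ t, so they are equivalent.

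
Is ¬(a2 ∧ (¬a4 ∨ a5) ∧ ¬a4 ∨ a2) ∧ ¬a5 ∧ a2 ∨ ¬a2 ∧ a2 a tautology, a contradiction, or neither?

contradiction

¬(a2 ∧ (¬a4 ∨ a5) ∧ ¬a4 ∨ a2) ∧ ¬a5 ∧ a2 ∨ ¬a2 ∧ a2
= ¬(a2 ∧ ¬a4 ∨ a2) ∧ ¬a5 ∧ a2 ∨ ¬a2 ∧ a2   (absorption)
= a2 ∧ (¬(a2 ∧ ¬a4 ∨ a2) ∧ ¬a5 ∨ ¬a2)   (distribution)
= a2 ∧ (¬a2 ∧ ¬a5 ∨ ¬a2)   (absorption)
= a2 ∧ ¬a2   (absorption)
= False   (complement)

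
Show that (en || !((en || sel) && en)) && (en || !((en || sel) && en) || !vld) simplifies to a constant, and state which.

(en || !((en || sel) && en)) && (en || !((en || sel) && en) || !vld)
= en || !((en || sel) && en)   (absorption)
= en || !en   (absorption)
= true   (complement)

true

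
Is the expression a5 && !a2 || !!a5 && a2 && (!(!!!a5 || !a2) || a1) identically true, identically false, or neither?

a5 && !a2 || !!a5 && a2 && (!(!!!a5 || !a2) || a1)
= a5 && !a2 || !!a5 && a2 && (!!a5 && a2 || a1)
= a5 && !a2 || !!a5 && a2
= a5 && !a2 || a5 && a2
= a5
This depends on a5, so it is not a constant.

neither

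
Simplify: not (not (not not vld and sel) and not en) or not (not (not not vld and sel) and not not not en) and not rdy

vld and sel or en

not (not (not not vld and sel) and not en) or not (not (not not vld and sel) and not not not en) and not rdy
= not (not (not not vld and sel) and not en) or not (not (not not vld and sel) and not en) and not rdy
= not (not (not not vld and sel) and not en)
= not not vld and sel or en
= vld and sel or en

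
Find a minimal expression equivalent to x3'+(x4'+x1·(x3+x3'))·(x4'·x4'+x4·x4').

x3'+x4'

x3'+(x4'+x1·(x3+x3'))·(x4'·x4'+x4·x4')
= x3'+(x4'+x1)·(x4'·x4'+x4·x4')
= x3'+(x4'+x1)·x4'
= x3'+x4'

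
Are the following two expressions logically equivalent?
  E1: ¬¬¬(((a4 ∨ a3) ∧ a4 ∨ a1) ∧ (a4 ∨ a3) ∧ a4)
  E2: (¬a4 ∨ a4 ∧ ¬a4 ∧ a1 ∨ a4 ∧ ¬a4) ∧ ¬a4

E1: ¬¬¬(((a4 ∨ a3) ∧ a4 ∨ a1) ∧ (a4 ∨ a3) ∧ a4)
    = ¬(((a4 ∨ a3) ∧ a4 ∨ a1) ∧ (a4 ∨ a3) ∧ a4)   [double negation]
    = ¬((a4 ∨ a3) ∧ a4)   [absorption]
    = ¬a4   [absorption]
E2: (¬a4 ∨ a4 ∧ ¬a4 ∧ a1 ∨ a4 ∧ ¬a4) ∧ ¬a4
    = (¬a4 ∨ a4 ∧ ¬a4) ∧ ¬a4   [absorption]
    = ¬a4 ∧ ¬a4   [complement / identity]
    = ¬a4   [idempotence]
Both reduce to ¬a4, so they are equivalent.

Yes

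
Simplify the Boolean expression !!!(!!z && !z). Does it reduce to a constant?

true

!!!(!!z && !z)
= !(!!z && !z)
= !z || z
= true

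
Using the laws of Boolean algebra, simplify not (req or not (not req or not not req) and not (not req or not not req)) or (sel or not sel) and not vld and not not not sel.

not req or not vld and not sel

not (req or not (not req or not not req) and not (not req or not not req)) or (sel or not sel) and not vld and not not not sel
= not (req or not (not req or not not req)) or (sel or not sel) and not vld and not not not sel   [idempotence]
= not (req or not (not req or not not req)) or (sel or not sel) and not vld and not sel   [double negation]
= not (req or not (not req or not not req)) or not vld and not sel   [complement / identity]
= not (req or req and not req) or not vld and not sel   [De Morgan]
= not req or not vld and not sel   [complement / identity]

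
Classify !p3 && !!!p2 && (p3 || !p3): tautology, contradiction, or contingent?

!p3 && !!!p2 && (p3 || !p3)
= !p3 && !!!p2
= !p3 && !p2
This depends on p2, p3, so it is not a constant.

contingent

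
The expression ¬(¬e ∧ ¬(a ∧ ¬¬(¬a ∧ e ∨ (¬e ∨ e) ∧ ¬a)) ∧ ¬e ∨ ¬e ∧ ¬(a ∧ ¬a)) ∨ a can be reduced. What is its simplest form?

e ∨ a

¬(¬e ∧ ¬(a ∧ ¬¬(¬a ∧ e ∨ (¬e ∨ e) ∧ ¬a)) ∧ ¬e ∨ ¬e ∧ ¬(a ∧ ¬a)) ∨ a
= ¬(¬e ∧ ¬(a ∧ ¬¬(¬a ∧ e ∨ ¬a)) ∧ ¬e ∨ ¬e ∧ ¬(a ∧ ¬a)) ∨ a
= ¬(¬e ∧ ¬(a ∧ ¬¬¬a) ∧ ¬e ∨ ¬e ∧ ¬(a ∧ ¬a)) ∨ a
= ¬(¬e ∧ ¬(a ∧ ¬a) ∧ ¬e ∨ ¬e ∧ ¬(a ∧ ¬a)) ∨ a
= ¬(¬e ∧ ¬(a ∧ ¬a)) ∨ a
= e ∨ a ∧ ¬a ∨ a
= e ∨ a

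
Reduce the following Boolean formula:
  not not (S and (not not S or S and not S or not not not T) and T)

S and T

not not (S and (not not S or S and not S or not not not T) and T)
= not not (S and (not not S or not not not T) and T)   — complement / identity
= not not (S and (not not S or not T) and T)   — double negation
= not not (S and (S or not T) and T)   — double negation
= S and (S or not T) and T   — double negation
= S and T   — absorption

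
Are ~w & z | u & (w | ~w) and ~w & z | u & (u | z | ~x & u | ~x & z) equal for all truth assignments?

E1: ~w & z | u & (w | ~w)
    = ~w & z | u   — complement / identity
E2: ~w & z | u & (u | z | ~x & u | ~x & z)
    = ~w & z | u & (u | z | (u | z) & ~x)   — distribution
    = ~w & z | u & (u | z)   — absorption
    = ~w & z | u   — absorption
Both reduce to ~w & z | u, so they are equivalent.

Yes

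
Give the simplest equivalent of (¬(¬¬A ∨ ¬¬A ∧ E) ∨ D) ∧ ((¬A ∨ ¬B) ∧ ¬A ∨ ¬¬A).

¬A ∨ D

(¬(¬¬A ∨ ¬¬A ∧ E) ∨ D) ∧ ((¬A ∨ ¬B) ∧ ¬A ∨ ¬¬A)
= (¬(¬¬A ∨ ¬¬A ∧ E) ∨ D) ∧ ((¬A ∨ ¬B) ∧ ¬A ∨ A)   (double negation)
= (¬¬¬A ∨ D) ∧ ((¬A ∨ ¬B) ∧ ¬A ∨ A)   (absorption)
= (¬¬¬A ∨ D) ∧ (¬A ∨ A)   (absorption)
= (¬A ∨ D) ∧ (¬A ∨ A)   (double negation)
= ¬A ∨ D   (complement / identity)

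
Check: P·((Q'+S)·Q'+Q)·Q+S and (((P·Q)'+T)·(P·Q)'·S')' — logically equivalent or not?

E1: P·((Q'+S)·Q'+Q)·Q+S
    = P·(Q'+Q)·Q+S   (absorption)
    = P·Q+S   (complement / identity)
E2: (((P·Q)'+T)·(P·Q)'·S')'
    = ((P·Q)'·S')'   (absorption)
    = P·Q+S   (De Morgan)
Both reduce to P·Q+S, so they are equivalent.

Yes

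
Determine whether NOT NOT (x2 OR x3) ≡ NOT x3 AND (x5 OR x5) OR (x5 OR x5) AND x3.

E1: NOT NOT (x2 OR x3)
    = x2 OR x3
E2: NOT x3 AND (x5 OR x5) OR (x5 OR x5) AND x3
    = x5 OR x5
    = x5
These differ: at x2=1, x3=0, x5=0, E1 = 1 but E2 = 0.

No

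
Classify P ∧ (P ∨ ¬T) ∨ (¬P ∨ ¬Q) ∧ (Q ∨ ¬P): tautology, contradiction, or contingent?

tautology

P ∧ (P ∨ ¬T) ∨ (¬P ∨ ¬Q) ∧ (Q ∨ ¬P)
= P ∧ (P ∨ ¬T) ∨ ¬P ∨ ¬Q ∧ Q   [distribution]
= P ∧ (P ∨ ¬T) ∨ ¬P   [complement / identity]
= P ∨ ¬P   [absorption]
= True   [complement]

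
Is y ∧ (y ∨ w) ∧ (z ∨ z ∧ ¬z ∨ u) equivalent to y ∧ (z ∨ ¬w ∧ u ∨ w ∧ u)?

Yes

E1: y ∧ (y ∨ w) ∧ (z ∨ z ∧ ¬z ∨ u)
    = y ∧ (z ∨ z ∧ ¬z ∨ u)   [absorption]
    = y ∧ (z ∨ u)   [complement / identity]
E2: y ∧ (z ∨ ¬w ∧ u ∨ w ∧ u)
    = y ∧ (z ∨ u)   [distribution]
Both reduce to y ∧ (z ∨ u), so they are equivalent.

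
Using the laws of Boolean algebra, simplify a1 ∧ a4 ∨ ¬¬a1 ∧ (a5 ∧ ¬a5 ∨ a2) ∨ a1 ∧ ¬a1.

(a4 ∨ a2) ∧ a1

a1 ∧ a4 ∨ ¬¬a1 ∧ (a5 ∧ ¬a5 ∨ a2) ∨ a1 ∧ ¬a1
= a1 ∧ a4 ∨ ¬¬a1 ∧ a2 ∨ a1 ∧ ¬a1
= a1 ∧ a4 ∨ ¬¬a1 ∧ a2
= a1 ∧ a4 ∨ a1 ∧ a2
= (a4 ∨ a2) ∧ a1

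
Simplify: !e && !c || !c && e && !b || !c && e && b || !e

!e && !c || !c && e && !b || !c && e && b || !e
= !e && !c || !c && e || !e   (distribution)
= !c || !e   (distribution)

!c || !e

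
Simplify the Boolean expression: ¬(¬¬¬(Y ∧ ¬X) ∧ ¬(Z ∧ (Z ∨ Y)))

¬(¬¬¬(Y ∧ ¬X) ∧ ¬(Z ∧ (Z ∨ Y)))
= ¬¬(Y ∧ ¬X) ∨ Z ∧ (Z ∨ Y)   [De Morgan]
= Y ∧ ¬X ∨ Z ∧ (Z ∨ Y)   [double negation]
= Y ∧ ¬X ∨ Z   [absorption]

Y ∧ ¬X ∨ Z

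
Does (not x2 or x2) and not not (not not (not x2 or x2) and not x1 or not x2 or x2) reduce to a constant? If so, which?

yes, True

(not x2 or x2) and not not (not not (not x2 or x2) and not x1 or not x2 or x2)
= (not x2 or x2) and not not ((not x2 or x2) and not x1 or not x2 or x2)   (double negation)
= (not x2 or x2) and not not (not x2 or x2)   (absorption)
= (not x2 or x2) and (not x2 or x2)   (double negation)
= not x2 or x2   (idempotence)
= True   (complement)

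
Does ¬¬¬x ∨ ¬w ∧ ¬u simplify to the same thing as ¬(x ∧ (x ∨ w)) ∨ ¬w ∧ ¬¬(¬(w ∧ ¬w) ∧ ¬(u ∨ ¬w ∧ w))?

E1: ¬¬¬x ∨ ¬w ∧ ¬u
    = ¬x ∨ ¬w ∧ ¬u   — double negation
E2: ¬(x ∧ (x ∨ w)) ∨ ¬w ∧ ¬¬(¬(w ∧ ¬w) ∧ ¬(u ∨ ¬w ∧ w))
    = ¬(x ∧ (x ∨ w)) ∨ ¬w ∧ ¬¬(¬(w ∧ ¬w) ∧ ¬u)   — complement / identity
    = ¬x ∨ ¬w ∧ ¬¬(¬(w ∧ ¬w) ∧ ¬u)   — absorption
    = ¬x ∨ ¬w ∧ ¬(w ∧ ¬w ∨ u)   — De Morgan
    = ¬x ∨ ¬w ∧ ¬u   — complement / identity
Both reduce to ¬x ∨ ¬w ∧ ¬u, so they are equivalent.

Yes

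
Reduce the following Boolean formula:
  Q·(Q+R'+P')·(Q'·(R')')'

Q

Q·(Q+R'+P')·(Q'·(R')')'
= Q·(Q+R'+P')·(Q+R')
= Q·(Q+R')
= Q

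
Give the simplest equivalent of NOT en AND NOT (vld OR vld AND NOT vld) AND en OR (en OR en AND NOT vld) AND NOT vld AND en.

NOT vld AND en

NOT en AND NOT (vld OR vld AND NOT vld) AND en OR (en OR en AND NOT vld) AND NOT vld AND en
= NOT en AND NOT vld AND en OR (en OR en AND NOT vld) AND NOT vld AND en   — complement / identity
= NOT en AND NOT vld AND en OR en AND NOT vld AND en   — absorption
= NOT vld AND en   — distribution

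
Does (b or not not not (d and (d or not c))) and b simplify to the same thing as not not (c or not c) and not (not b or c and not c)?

E1: (b or not not not (d and (d or not c))) and b
    = (b or not not not d) and b
    = (b or not d) and b
    = b
E2: not not (c or not c) and not (not b or c and not c)
    = (c or not c) and not (not b or c and not c)
    = not (not b or c and not c)
    = not not b
    = b
Both reduce to b, so they are equivalent.

Yes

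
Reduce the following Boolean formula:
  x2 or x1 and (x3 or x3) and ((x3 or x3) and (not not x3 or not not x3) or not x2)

x2 or x1 and x3

x2 or x1 and (x3 or x3) and ((x3 or x3) and (not not x3 or not not x3) or not x2)
= x2 or x1 and (x3 or x3) and ((x3 or x3) and (not not x3 or x3) or not x2)   — double negation
= x2 or x1 and (x3 or x3) and ((x3 or x3) and (x3 or x3) or not x2)   — double negation
= x2 or x1 and (x3 or x3) and (x3 or x3 or not x2)   — idempotence
= x2 or x1 and (x3 or x3)   — absorption
= x2 or x1 and x3   — idempotence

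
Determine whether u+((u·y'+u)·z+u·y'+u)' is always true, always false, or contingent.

always true

u+((u·y'+u)·z+u·y'+u)'
= u+(u·y'+u)'   [absorption]
= u+u'   [absorption]
= 1   [complement]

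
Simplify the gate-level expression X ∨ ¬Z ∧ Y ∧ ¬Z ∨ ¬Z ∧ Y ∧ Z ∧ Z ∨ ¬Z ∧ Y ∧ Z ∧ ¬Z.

X ∨ ¬Z ∧ Y

X ∨ ¬Z ∧ Y ∧ ¬Z ∨ ¬Z ∧ Y ∧ Z ∧ Z ∨ ¬Z ∧ Y ∧ Z ∧ ¬Z
= X ∨ ¬Z ∧ Y ∧ ¬Z ∨ ¬Z ∧ Y ∧ Z   [distribution]
= X ∨ ¬Z ∧ Y   [distribution]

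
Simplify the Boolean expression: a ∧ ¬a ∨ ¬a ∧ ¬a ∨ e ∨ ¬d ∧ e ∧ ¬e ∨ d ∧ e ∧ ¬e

a ∧ ¬a ∨ ¬a ∧ ¬a ∨ e ∨ ¬d ∧ e ∧ ¬e ∨ d ∧ e ∧ ¬e
= a ∧ ¬a ∨ ¬a ∧ ¬a ∨ e ∨ e ∧ ¬e   — distribution
= a ∧ ¬a ∨ ¬a ∧ ¬a ∨ e   — complement / identity
= ¬a ∨ e   — distribution

¬a ∨ e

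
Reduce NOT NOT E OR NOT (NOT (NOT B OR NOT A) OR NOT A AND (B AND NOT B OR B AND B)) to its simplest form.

NOT NOT E OR NOT (NOT (NOT B OR NOT A) OR NOT A AND (B AND NOT B OR B AND B))
= NOT NOT E OR NOT (NOT (NOT B OR NOT A) OR NOT A AND B)   [distribution]
= E OR NOT (NOT (NOT B OR NOT A) OR NOT A AND B)   [double negation]
= E OR NOT (B AND A OR NOT A AND B)   [De Morgan]
= E OR NOT B   [distribution]

E OR NOT B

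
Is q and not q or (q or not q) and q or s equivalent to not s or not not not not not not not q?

E1: q and not q or (q or not q) and q or s
    = (q or not q) and q or s
    = q or s
E2: not s or not not not not not not not q
    = not s or not not not not not q
    = not s or not not not q
    = not s or not q
These differ: at q=0, s=0, E1 = 0 but E2 = 1.

No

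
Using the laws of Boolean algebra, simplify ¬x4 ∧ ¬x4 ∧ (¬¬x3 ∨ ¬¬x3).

¬x4 ∧ x3

¬x4 ∧ ¬x4 ∧ (¬¬x3 ∨ ¬¬x3)
= ¬x4 ∧ (¬¬x3 ∨ ¬¬x3)   (idempotence)
= ¬x4 ∧ ¬¬x3   (idempotence)
= ¬x4 ∧ x3   (double negation)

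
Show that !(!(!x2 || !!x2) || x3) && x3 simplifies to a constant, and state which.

false

!(!(!x2 || !!x2) || x3) && x3
= !(x2 && !x2 || x3) && x3
= !x3 && x3
= false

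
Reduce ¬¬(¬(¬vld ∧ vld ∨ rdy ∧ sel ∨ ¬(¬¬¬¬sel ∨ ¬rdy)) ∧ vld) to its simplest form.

¬rdy ∧ vld

¬¬(¬(¬vld ∧ vld ∨ rdy ∧ sel ∨ ¬(¬¬¬¬sel ∨ ¬rdy)) ∧ vld)
= ¬¬(¬(¬vld ∧ vld ∨ rdy ∧ sel ∨ ¬(¬¬sel ∨ ¬rdy)) ∧ vld)   — double negation
= ¬¬(¬(¬vld ∧ vld ∨ rdy ∧ sel ∨ ¬sel ∧ rdy) ∧ vld)   — De Morgan
= ¬¬(¬(¬vld ∧ vld ∨ rdy) ∧ vld)   — distribution
= ¬¬(¬rdy ∧ vld)   — complement / identity
= ¬rdy ∧ vld   — double negation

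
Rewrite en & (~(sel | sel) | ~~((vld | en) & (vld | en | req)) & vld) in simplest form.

en & (~(sel | sel) | ~~((vld | en) & (vld | en | req)) & vld)
= en & (~(sel | sel) | (vld | en) & (vld | en | req) & vld)
= en & (~(sel | sel) | (vld | en) & vld)
= en & (~(sel | sel) | vld)
= en & (~sel | vld)

en & (~sel | vld)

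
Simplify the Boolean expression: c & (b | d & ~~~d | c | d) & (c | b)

c

c & (b | d & ~~~d | c | d) & (c | b)
= c & ((d & ~~~d | c | d) & c | b)   (distribution)
= c & ((d & ~d | c | d) & c | b)   (double negation)
= c & ((c | d) & c | b)   (complement / identity)
= c & (c | b)   (absorption)
= c   (absorption)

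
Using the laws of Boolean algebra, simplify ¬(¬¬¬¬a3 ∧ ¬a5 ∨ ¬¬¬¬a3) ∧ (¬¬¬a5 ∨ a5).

¬a3

¬(¬¬¬¬a3 ∧ ¬a5 ∨ ¬¬¬¬a3) ∧ (¬¬¬a5 ∨ a5)
= ¬(¬¬¬¬a3 ∧ ¬a5 ∨ ¬¬¬¬a3) ∧ (¬a5 ∨ a5)   — double negation
= ¬¬¬¬¬a3 ∧ (¬a5 ∨ a5)   — absorption
= ¬¬¬¬¬a3   — complement / identity
= ¬¬¬a3   — double negation
= ¬a3   — double negation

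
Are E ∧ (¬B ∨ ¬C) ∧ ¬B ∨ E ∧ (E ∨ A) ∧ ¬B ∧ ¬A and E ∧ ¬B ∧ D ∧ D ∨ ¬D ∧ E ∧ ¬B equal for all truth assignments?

Yes

E1: E ∧ (¬B ∨ ¬C) ∧ ¬B ∨ E ∧ (E ∨ A) ∧ ¬B ∧ ¬A
    = E ∧ ¬B ∨ E ∧ (E ∨ A) ∧ ¬B ∧ ¬A   [absorption]
    = E ∧ ¬B ∨ E ∧ ¬B ∧ ¬A   [absorption]
    = E ∧ ¬B   [absorption]
E2: E ∧ ¬B ∧ D ∧ D ∨ ¬D ∧ E ∧ ¬B
    = E ∧ ¬B ∧ D ∨ ¬D ∧ E ∧ ¬B   [idempotence]
    = E ∧ ¬B   [distribution]
Both reduce to E ∧ ¬B, so they are equivalent.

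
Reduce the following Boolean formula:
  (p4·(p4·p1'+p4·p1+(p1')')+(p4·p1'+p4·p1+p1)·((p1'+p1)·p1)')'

(p4·(p4·p1'+p4·p1+(p1')')+(p4·p1'+p4·p1+p1)·((p1'+p1)·p1)')'
= (p4·(p4·p1'+p4·p1+p1)+(p4·p1'+p4·p1+p1)·((p1'+p1)·p1)')'   [double negation]
= ((p4·p1'+p4·p1+p1)·(p4+((p1'+p1)·p1)'))'   [distribution]
= ((p4+p1)·(p4+((p1'+p1)·p1)'))'   [distribution]
= ((p4+p1)·(p4+p1'))'   [complement / identity]
= (p1·p1'+p4)'   [distribution]
= p4'   [complement / identity]

p4'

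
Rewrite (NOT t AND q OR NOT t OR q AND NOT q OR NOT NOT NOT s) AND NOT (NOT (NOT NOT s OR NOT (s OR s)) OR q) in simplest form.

(NOT t OR NOT s) AND NOT q

(NOT t AND q OR NOT t OR q AND NOT q OR NOT NOT NOT s) AND NOT (NOT (NOT NOT s OR NOT (s OR s)) OR q)
= (NOT t AND q OR NOT t OR q AND NOT q OR NOT NOT NOT s) AND NOT (NOT s AND (s OR s) OR q)   — De Morgan
= (NOT t AND q OR NOT t OR q AND NOT q OR NOT NOT NOT s) AND NOT (NOT s AND s OR q)   — idempotence
= (NOT t AND q OR NOT t OR NOT NOT NOT s) AND NOT (NOT s AND s OR q)   — complement / identity
= (NOT t AND q OR NOT t OR NOT NOT NOT s) AND NOT q   — complement / identity
= (NOT t OR NOT NOT NOT s) AND NOT q   — absorption
= (NOT t OR NOT s) AND NOT q   — double negation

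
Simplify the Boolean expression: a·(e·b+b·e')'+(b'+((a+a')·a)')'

a·(e·b+b·e')'+(b'+((a+a')·a)')'
= a·(e·b+b·e')'+(b'+a')'   (complement / identity)
= a·(e·b+b·e')'+b·a   (De Morgan)
= a·b'+b·a   (distribution)
= a   (distribution)

a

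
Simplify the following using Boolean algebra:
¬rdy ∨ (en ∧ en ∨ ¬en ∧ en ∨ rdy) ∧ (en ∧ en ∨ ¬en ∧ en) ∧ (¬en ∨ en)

¬rdy ∨ (en ∧ en ∨ ¬en ∧ en ∨ rdy) ∧ (en ∧ en ∨ ¬en ∧ en) ∧ (¬en ∨ en)
= ¬rdy ∨ (en ∧ en ∨ ¬en ∧ en) ∧ (¬en ∨ en)   — absorption
= ¬rdy ∨ en ∧ (¬en ∨ en)   — distribution
= ¬rdy ∨ en   — complement / identity

¬rdy ∨ en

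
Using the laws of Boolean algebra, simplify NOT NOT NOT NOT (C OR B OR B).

C OR B

NOT NOT NOT NOT (C OR B OR B)
= NOT NOT (C OR B OR B)   (double negation)
= NOT NOT (C OR B)   (idempotence)
= C OR B   (double negation)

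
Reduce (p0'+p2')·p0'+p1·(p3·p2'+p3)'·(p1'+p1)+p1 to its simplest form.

(p0'+p2')·p0'+p1·(p3·p2'+p3)'·(p1'+p1)+p1
= p0'+p1·(p3·p2'+p3)'·(p1'+p1)+p1   — absorption
= p0'+p1·p3'·(p1'+p1)+p1   — absorption
= p0'+p1·p3'+p1   — complement / identity
= p0'+p1   — absorption

p0'+p1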